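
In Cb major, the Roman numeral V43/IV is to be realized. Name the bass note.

Gb

The applied chord V43/IV is rooted on Cb: Cb-Eb-Gb-Bbb.
The figure 43 means second inversion — the fifth is in the bass.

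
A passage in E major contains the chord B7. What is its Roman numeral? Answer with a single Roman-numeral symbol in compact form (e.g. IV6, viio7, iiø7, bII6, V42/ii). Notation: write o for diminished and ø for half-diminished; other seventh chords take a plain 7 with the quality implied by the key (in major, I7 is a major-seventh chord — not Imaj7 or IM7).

V7

The pitches B-D#-F#-A form a dominant seventh chord rooted on B.
In E major, B is the dominant; the diatonic dominant seventh chord there is V7.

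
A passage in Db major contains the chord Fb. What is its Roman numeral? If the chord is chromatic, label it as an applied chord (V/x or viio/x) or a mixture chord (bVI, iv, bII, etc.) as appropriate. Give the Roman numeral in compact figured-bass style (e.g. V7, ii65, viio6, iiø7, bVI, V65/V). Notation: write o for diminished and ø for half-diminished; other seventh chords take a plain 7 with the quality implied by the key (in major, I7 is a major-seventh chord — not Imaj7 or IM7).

Stacked in thirds the chord is Fb-Ab-Cb: a major triad on Fb.
Fb is the lowered third degree of Db major (diatonic 3 would be F). This is a major triad on the lowered third degree, borrowed from the parallel minor.

bIII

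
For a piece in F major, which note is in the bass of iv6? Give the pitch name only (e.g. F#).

Db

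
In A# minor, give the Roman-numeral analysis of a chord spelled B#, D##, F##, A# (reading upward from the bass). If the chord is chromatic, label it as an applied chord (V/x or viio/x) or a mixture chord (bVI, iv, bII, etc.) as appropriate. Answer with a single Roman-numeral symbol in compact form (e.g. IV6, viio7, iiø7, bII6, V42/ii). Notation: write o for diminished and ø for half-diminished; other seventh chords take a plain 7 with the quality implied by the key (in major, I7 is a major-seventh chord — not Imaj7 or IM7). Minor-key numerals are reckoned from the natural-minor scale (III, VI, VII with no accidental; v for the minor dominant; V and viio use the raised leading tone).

The pitches B#-D##-F##-A# form a dominant seventh chord rooted on B#.
B# is not a diatonic chord root with this quality in A# minor, but it lies a perfect fifth above E# (V), so the chord functions as an applied dominant of V.

V7/V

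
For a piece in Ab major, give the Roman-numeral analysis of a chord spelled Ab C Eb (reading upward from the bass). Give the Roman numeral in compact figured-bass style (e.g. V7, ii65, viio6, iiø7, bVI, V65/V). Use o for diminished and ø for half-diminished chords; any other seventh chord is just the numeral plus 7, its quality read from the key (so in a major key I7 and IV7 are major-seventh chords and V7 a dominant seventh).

The pitches Ab-C-Eb form a major triad rooted on Ab.
In Ab major, Ab is the tonic; the diatonic major triad there is I.

I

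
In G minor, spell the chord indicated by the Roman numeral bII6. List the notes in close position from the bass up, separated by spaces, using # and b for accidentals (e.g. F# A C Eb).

Scale degree 2 in G minor is A; lowering it a half step gives Ab. bII6 is the Neapolitan sixth — a major triad on the lowered second degree, here in its customary first inversion.
So the chord is Ab-C-Eb, a major triad.
The figured bass 6 indicates first inversion, placing the third (C) in the bass: C-Eb-Ab.

C Eb Ab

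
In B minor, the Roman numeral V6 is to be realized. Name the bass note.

A#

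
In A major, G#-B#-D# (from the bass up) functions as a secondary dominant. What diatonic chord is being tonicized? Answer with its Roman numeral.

iii

The chord is a major triad on G#.
A dominant resolves down a perfect fifth: G# → C#. In A major, C# is scale degree 3, i.e. iii.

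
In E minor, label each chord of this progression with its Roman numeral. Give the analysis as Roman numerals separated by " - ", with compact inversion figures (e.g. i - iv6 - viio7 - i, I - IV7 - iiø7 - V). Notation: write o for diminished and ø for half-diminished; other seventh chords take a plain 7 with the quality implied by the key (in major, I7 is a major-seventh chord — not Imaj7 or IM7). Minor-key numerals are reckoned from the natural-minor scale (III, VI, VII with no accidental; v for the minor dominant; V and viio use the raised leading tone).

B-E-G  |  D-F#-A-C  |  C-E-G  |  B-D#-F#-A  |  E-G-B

i64 - VII7 - VI - V7 - i

B-E-G: root E is the tonic; minor triad there is i64.
D-F#-A-C has root D, degree 7 in E minor, so VII7.
C-E-G has root C, degree 6 in E minor, so VI.
B-D#-F#-A: root B is the dominant; dominant seventh chord there is V7.
E-G-B: minor triad on E = scale degree 1 → i.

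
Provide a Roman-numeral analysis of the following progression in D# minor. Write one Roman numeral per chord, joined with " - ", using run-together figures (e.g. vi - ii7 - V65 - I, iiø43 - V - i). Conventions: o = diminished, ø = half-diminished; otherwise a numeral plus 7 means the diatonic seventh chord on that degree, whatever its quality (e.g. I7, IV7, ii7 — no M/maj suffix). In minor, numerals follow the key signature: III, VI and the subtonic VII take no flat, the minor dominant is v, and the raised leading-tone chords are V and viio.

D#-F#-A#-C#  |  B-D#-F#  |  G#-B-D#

i7 - VI - iv

D#-F#-A#-C# has root D#, degree 1 in D# minor, so i7.
B-D#-F#: major triad on B = scale degree 6 → VI.
G#-B-D#: root G# is the subdominant; minor triad there is iv.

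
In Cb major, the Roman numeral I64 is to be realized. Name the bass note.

Gb

I in Cb major has root Cb; the chord is Cb-Eb-Gb.
The figure 64 means second inversion — the fifth is in the bass.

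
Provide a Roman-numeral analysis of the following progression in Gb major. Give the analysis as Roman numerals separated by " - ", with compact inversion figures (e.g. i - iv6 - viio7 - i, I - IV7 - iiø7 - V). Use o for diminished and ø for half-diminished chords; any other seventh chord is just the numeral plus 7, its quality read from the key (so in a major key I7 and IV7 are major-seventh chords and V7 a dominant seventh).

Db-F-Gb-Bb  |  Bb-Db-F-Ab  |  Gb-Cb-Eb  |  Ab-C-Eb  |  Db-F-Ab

Db-F-Gb-Bb: root Gb is the tonic; major seventh chord there is I43.
Bb-Db-F-Ab has root Bb, degree 3 in Gb major, so iii7.
Gb-Cb-Eb: major triad on Cb = scale degree 4 → IV64.
Ab-C-Eb is the secondary dominant of V (major triad on Ab): V/V.
Db-F-Ab: major triad on Db = scale degree 5 → V.

I43 - iii7 - IV64 - V/V - V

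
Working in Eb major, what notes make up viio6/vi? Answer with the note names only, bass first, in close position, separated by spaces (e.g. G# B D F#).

The slash marks an applied leading-tone chord: viio of vi. In Eb major, vi is C, so the leading tone to it is B, a half step below.
Building a diminished triad on B gives B-D-F.
With the 6 figure the chord is in first inversion; from the bass D upward in close position it reads D-F-B.

D F B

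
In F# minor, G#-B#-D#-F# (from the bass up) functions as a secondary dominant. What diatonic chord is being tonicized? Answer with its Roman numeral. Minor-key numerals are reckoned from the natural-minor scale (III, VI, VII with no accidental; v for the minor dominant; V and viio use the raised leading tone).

The chord is a dominant seventh chord on G#.
A dominant resolves down a perfect fifth: G# → C#. In F# minor, C# is scale degree 5, i.e. V.

V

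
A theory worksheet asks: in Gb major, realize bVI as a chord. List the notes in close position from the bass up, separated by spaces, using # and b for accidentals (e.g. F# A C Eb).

bVI is a major triad on the lowered sixth degree, borrowed from the parallel minor. In Gb major that root is Ebb.
So the chord is Ebb-Gb-Bbb.

Ebb Gb Bbb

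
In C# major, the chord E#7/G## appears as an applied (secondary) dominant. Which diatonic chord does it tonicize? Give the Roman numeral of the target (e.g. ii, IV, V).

vi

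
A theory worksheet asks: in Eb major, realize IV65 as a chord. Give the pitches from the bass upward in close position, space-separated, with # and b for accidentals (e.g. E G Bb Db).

C Eb G Ab

The numeral's case and figure indicate a major seventh chord. In Eb major its root, the fourth degree, is Ab.
Stacking thirds from Ab gives Ab-C-Eb-G.
With the 65 figure the chord is in first inversion; from the bass C upward in close position it reads C-Eb-G-Ab.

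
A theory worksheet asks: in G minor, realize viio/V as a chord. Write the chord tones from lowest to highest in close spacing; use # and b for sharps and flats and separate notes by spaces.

The slash marks an applied leading-tone chord: viio of V. In G minor, V is D, so the leading tone to it is C#, a half step below.
Building a diminished triad on C# gives C#-E-G.

C# E G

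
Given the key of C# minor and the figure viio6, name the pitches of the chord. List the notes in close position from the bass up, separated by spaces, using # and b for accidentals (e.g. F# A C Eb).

In C# minor, the leading-tone chord is built on the raised seventh degree, B#.
That chord is spelled B#-D#-F#.
With the 6 figure the chord is in first inversion; from the bass D# upward in close position it reads D#-F#-B#.

D# F# B#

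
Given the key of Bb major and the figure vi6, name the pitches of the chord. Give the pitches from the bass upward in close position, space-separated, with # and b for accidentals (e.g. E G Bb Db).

Bb D G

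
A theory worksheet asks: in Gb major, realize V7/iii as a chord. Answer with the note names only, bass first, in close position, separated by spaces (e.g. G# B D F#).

F A C Eb

V7/iii is a secondary dominant — the dominant seventh of iii. iii in Gb major is Bb, so the applied chord's root is F, a perfect fifth above.
Building a dominant seventh chord on F gives F-A-C-Eb.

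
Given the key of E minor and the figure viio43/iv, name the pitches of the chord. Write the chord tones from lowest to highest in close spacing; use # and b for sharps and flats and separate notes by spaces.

D F G# B

The slash marks an applied leading-tone chord: viio of iv. In E minor, iv is A, so the leading tone to it is G#, a half step below.
Building a fully diminished seventh chord on G# gives G#-B-D-F.
The figured bass 43 indicates second inversion, placing the fifth (D) in the bass: D-F-G#-B.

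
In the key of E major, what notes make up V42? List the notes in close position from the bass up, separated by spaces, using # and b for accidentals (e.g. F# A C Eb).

A B D# F#

The numeral's case and figure indicate a dominant seventh chord. In E major its root, scale degree 5, is B.
That chord is spelled B-D#-F#-A.
With the 42 figure the chord is in third inversion; from the bass A upward in close position it reads A-B-D#-F#.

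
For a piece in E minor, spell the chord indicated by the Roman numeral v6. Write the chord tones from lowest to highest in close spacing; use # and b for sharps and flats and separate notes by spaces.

D F# B

The numeral's case and figure indicate a minor triad. In E minor its root, the fifth degree, is B.
Stacking thirds from B gives B-D-F#.
The figured bass 6 indicates first inversion, placing the third (D) in the bass: D-F#-B.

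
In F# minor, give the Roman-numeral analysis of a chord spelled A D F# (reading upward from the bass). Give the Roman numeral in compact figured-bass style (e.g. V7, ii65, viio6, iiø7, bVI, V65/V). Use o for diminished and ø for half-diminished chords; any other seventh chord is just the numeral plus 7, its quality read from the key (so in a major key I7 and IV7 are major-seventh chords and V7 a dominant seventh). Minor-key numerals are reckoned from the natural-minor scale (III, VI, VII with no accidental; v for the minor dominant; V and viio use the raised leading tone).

VI64

The pitches D-F#-A form a major triad rooted on D.
D is scale degree 6 in F# minor, and a major triad on that degree is written VI.
With A in the bass the chord is in second inversion, so the figured bass is 64.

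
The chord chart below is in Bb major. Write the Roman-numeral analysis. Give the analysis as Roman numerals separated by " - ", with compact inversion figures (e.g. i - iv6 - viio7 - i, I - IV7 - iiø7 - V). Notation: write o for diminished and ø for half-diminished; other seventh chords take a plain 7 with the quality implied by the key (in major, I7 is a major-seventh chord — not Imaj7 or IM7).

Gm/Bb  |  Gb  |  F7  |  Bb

vi6 - bVI - V7 - I

Gm/Bb: minor triad on G = scale degree 6 → vi6.
Gb is non-diatonic — bVI, a mixture chord from Bb minor.
F7: root F is the dominant; dominant seventh chord there is V7.
Bb has root Bb, degree 1 in Bb major, so I.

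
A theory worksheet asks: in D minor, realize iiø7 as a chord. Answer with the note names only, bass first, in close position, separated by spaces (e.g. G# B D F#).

E G Bb D

In D minor, scale degree 2 is E, and the diatonic chord built there is a half-diminished seventh chord.
Stacking thirds from E gives E-G-Bb-D.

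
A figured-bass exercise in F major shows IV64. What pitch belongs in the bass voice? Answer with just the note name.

F

IV in F major has root Bb; the chord is Bb-D-F.
The figure 64 means second inversion — the fifth is in the bass.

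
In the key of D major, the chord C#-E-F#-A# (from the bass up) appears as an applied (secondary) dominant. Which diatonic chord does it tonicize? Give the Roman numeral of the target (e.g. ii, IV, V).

vi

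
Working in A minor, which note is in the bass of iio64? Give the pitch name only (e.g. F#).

F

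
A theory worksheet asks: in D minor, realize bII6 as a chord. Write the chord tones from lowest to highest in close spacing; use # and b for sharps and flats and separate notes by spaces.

Scale degree 2 in D minor is E; lowering it a half step gives Eb. bII6 is the Neapolitan sixth — a major triad on the lowered second degree, here in its customary first inversion.
So the chord is Eb-G-Bb.
The figured bass 6 indicates first inversion, placing the third (G) in the bass: G-Bb-Eb.

G Bb Eb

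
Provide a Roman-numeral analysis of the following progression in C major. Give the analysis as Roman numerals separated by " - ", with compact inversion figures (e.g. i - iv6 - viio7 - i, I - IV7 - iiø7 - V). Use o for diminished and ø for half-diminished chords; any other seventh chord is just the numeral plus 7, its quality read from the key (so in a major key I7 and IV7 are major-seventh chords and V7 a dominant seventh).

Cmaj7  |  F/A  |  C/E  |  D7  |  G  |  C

I7 - IV6 - I6 - V7/V - V - I

Cmaj7: root C is the tonic; major seventh chord there is I7.
F/A: major triad on F = scale degree 4 → IV6.
C/E: root C is the tonic; major triad there is I6.
D7: a dominant seventh chord on D, the applied dominant of V → V7/V.
G: major triad on G = scale degree 5 → V.
C has root C, degree 1 in C major, so I.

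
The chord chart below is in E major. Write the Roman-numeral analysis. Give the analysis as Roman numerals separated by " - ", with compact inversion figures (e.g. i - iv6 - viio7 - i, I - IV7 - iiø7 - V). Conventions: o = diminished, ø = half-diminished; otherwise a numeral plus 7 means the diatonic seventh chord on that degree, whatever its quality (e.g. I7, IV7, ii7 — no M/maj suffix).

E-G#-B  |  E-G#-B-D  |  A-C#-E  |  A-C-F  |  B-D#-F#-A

E-G#-B has root E, degree 1 in E major, so I.
E-G#-B-D: a dominant seventh chord on E, the applied dominant of IV → V7/IV.
A-C#-E: root A is the subdominant; major triad there is IV.
A-C-F: major triad on F — chromatic; F is the lowered second degree, so this is the Neapolitan sixth, bII6 (third, A, in the bass — hence the 6).
B-D#-F#-A has root B, degree 5 in E major, so V7.

I - V7/IV - IV - bII6 - V7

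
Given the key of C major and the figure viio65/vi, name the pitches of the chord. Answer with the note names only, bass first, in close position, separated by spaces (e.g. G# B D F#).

B D F G#

viio65/vi is a secondary leading-tone chord. The target vi is A in C major; the applied chord is rooted a semitone below, on G#.
Building a fully diminished seventh chord on G# gives G#-B-D-F.
With the 65 figure the chord is in first inversion; from the bass B upward in close position it reads B-D-F-G#.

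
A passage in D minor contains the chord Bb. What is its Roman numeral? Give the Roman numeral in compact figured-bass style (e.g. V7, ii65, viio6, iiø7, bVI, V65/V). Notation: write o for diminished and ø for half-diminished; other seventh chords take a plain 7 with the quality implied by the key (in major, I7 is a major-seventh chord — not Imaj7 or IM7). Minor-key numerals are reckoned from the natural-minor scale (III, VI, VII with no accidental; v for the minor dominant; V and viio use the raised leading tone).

The pitches Bb-D-F form a major triad rooted on Bb.
Bb is scale degree 6 in D minor, and a major triad on that degree is written VI.

VI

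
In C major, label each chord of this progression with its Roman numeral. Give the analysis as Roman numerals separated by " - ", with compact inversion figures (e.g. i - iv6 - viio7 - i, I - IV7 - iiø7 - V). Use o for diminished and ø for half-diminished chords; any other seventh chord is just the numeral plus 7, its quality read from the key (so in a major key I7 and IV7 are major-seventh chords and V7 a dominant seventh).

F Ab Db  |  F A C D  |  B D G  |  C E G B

bII6 - ii65 - V6 - I7

F-Ab-Db is non-diatonic — a major triad on the lowered supertonic (Db): the Neapolitan sixth, bII6 (third, F, in the bass — hence the 6).
F-A-C-D: minor seventh chord on D = scale degree 2 → ii65.
B-D-G has root G, degree 5 in C major, so V6.
C-E-G-B has root C, degree 1 in C major, so I7.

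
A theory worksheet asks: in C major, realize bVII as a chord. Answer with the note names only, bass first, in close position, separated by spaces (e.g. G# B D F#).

Bb D F

Scale degree 7 in C major is B; lowering it a half step gives Bb. bVII is a major triad on the lowered seventh degree (the subtonic), borrowed from the parallel minor.
So the chord is Bb-D-F.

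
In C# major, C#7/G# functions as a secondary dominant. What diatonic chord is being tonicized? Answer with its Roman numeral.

The chord is a dominant seventh chord on C#.
A dominant resolves down a perfect fifth: C# → F#. In C# major, F# is scale degree 4, i.e. IV.

IV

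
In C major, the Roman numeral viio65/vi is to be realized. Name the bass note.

The applied chord viio65/vi is rooted on G#: G#-B-D-F.
The figure 65 means first inversion — the third is in the bass.

B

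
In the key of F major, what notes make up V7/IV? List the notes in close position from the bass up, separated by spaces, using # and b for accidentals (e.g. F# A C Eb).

F A C Eb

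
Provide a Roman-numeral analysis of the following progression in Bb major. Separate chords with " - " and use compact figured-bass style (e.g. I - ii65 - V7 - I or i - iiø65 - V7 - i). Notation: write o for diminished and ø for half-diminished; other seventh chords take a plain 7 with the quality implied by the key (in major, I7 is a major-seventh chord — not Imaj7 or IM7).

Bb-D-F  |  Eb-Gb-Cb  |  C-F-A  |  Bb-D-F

I - bII6 - V64 - I

Bb-D-F: root Bb is the tonic; major triad there is I.
Eb-Gb-Cb is non-diatonic — a major triad on the lowered supertonic (Cb): the Neapolitan sixth, bII6 (third, Eb, in the bass — hence the 6).
C-F-A: root F is the dominant; major triad there is V64.
Bb-D-F: root Bb is the tonic; major triad there is I.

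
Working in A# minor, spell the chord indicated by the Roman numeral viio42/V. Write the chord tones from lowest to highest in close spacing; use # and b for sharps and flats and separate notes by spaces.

The slash marks an applied leading-tone chord: viio of V. In A# minor, V is E#, so the leading tone to it is D##, a half step below.
Building a fully diminished seventh chord on D## gives D##-F##-A#-C#.
The figured bass 42 indicates third inversion, placing the seventh (C#) in the bass: C#-D##-F##-A#.

C# D## F## A#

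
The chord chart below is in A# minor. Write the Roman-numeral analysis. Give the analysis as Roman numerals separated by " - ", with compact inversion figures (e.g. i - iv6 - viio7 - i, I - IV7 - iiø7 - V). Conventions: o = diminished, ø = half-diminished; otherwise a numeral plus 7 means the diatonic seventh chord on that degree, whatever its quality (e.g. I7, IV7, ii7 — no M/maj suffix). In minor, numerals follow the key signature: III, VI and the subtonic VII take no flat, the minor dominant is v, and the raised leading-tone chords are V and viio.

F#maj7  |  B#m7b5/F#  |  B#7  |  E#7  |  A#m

VI7 - iiø43 - V7/V - V7 - i

F#maj7: major seventh chord on F# = scale degree 6 → VI7.
B#m7b5/F#: root B# is the supertonic; half-diminished seventh chord there is iiø43.
B#7: chromatic; B# is V of V, so V7/V.
E#7: dominant seventh chord on E# = scale degree 5 → V7.
A#m has root A#, degree 1 in A# minor, so i.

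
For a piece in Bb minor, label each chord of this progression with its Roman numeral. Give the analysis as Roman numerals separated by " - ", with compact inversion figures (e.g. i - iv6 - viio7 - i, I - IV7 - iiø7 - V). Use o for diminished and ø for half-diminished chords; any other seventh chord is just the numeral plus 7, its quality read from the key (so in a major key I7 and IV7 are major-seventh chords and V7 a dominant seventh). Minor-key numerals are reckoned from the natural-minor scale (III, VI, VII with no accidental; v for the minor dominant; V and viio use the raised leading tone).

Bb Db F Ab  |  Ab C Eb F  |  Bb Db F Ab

Bb-Db-F-Ab: minor seventh chord on Bb = scale degree 1 → i7.
Ab-C-Eb-F: root F is the dominant; minor seventh chord there is v65.
Bb-Db-F-Ab has root Bb, degree 1 in Bb minor, so i7.

i7 - v65 - i7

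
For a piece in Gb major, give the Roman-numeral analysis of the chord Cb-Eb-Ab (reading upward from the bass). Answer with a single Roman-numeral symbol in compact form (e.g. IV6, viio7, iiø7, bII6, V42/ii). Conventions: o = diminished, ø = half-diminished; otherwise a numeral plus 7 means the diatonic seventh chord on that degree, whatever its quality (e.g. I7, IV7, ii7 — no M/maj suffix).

ii6

The pitches Ab-Cb-Eb form a minor triad rooted on Ab.
In Gb major, Ab is the supertonic; the diatonic minor triad there is ii.
With Cb in the bass the chord is in first inversion, so the figured bass is 6.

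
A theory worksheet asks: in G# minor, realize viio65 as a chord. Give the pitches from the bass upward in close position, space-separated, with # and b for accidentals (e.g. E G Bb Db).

A# C# E F##

In G# minor, the leading-tone chord is built on the raised seventh degree, F##.
Stacking thirds from F## gives F##-A#-C#-E.
The figured bass 65 indicates first inversion, placing the third (A#) in the bass: A#-C#-E-F##.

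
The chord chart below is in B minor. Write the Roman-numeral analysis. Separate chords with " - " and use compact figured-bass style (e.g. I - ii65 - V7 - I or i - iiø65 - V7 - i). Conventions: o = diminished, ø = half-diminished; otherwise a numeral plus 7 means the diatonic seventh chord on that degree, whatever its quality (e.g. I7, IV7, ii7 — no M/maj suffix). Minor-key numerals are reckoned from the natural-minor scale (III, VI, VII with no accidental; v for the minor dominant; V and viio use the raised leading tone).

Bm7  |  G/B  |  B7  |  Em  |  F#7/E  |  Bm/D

i7 - VI6 - V7/iv - iv - V42 - i6

Bm7 has root B, degree 1 in B minor, so i7.
G/B: root G is the submediant; major triad there is VI6.
B7: a dominant seventh chord on B, the applied dominant of iv → V7/iv.
Em: minor triad on E = scale degree 4 → iv.
F#7/E has root F#, degree 5 in B minor, so V42.
Bm/D: minor triad on B = scale degree 1 → i6.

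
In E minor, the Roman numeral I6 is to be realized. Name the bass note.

I in E minor has root E; the chord is E-G#-B.
The figure 6 means first inversion — the third is in the bass.

G#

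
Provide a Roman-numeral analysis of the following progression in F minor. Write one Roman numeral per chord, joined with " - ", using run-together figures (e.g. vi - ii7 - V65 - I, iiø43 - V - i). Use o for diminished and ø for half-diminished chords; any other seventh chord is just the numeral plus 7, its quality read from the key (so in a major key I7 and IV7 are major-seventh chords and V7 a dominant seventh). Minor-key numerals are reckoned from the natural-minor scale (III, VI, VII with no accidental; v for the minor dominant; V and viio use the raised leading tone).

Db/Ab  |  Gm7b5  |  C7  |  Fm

Db/Ab: major triad on Db = scale degree 6 → VI64.
Gm7b5: half-diminished seventh chord on G = scale degree 2 → iiø7.
C7 has root C, degree 5 in F minor, so V7.
Fm: root F is the tonic; minor triad there is i.

VI64 - iiø7 - V7 - i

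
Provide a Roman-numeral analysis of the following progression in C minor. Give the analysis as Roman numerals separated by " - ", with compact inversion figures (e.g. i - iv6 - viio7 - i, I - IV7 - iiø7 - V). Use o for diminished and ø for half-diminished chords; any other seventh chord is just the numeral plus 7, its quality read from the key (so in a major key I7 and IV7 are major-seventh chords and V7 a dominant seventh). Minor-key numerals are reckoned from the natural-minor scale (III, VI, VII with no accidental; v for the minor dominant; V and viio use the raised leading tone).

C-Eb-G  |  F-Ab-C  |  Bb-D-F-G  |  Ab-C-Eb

i - iv - v65 - VI

C-Eb-G has root C, degree 1 in C minor, so i.
F-Ab-C: root F is the subdominant; minor triad there is iv.
Bb-D-F-G has root G, degree 5 in C minor, so v65.
Ab-C-Eb: root Ab is the submediant; major triad there is VI.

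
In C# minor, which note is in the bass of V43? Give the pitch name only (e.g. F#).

V in C# minor has root G#; the chord is G#-B#-D#-F#.
The figure 43 means second inversion — the fifth is in the bass.

D#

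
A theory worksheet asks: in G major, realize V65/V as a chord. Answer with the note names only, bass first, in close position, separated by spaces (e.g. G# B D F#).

C# E G A

V65/V is a secondary dominant — the dominant seventh of V. V in G major is D, so the applied chord's root is A, a perfect fifth above.
Building a dominant seventh chord on A gives A-C#-E-G.
The figured bass 65 indicates first inversion, placing the third (C#) in the bass: C#-E-G-A.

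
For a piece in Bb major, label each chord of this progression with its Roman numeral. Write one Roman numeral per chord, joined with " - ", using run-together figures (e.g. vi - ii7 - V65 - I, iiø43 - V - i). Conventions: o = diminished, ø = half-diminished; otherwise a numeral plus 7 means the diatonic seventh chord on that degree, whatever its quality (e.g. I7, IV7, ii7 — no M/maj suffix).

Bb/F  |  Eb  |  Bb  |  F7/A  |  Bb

I64 - IV - I - V65 - I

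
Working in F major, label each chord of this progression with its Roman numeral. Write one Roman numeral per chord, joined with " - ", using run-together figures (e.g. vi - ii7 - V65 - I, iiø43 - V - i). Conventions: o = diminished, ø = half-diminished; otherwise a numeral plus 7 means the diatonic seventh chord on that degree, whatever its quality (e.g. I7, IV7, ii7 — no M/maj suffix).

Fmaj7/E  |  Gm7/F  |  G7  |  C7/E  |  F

Fmaj7/E: root F is the tonic; major seventh chord there is I42.
Gm7/F has root G, degree 2 in F major, so ii42.
G7 is the secondary dominant of V (dominant seventh chord on G): V7/V.
C7/E: root C is the dominant; dominant seventh chord there is V65.
F: root F is the tonic; major triad there is I.

I42 - ii42 - V7/V - V65 - I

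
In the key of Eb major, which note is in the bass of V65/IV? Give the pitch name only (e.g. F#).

G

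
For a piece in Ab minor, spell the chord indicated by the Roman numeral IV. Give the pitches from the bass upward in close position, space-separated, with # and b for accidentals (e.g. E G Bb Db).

Db F Ab

Scale degree 4 in Ab minor is Db; here the chord built on it is altered to a major triad. IV is the major subdominant, borrowed from the parallel major.
So the chord is Db-F-Ab.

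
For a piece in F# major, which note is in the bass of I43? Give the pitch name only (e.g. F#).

C#

I in F# major has root F#; the chord is F#-A#-C#-E#.
The figure 43 means second inversion — the fifth is in the bass.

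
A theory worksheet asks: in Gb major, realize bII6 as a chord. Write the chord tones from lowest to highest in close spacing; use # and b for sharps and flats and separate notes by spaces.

Cb Ebb Abb

bII6 is the Neapolitan sixth — a major triad on the lowered second degree, here in its customary first inversion. In Gb major that root is Abb.
So the chord is Abb-Cb-Ebb.
With the 6 figure the chord is in first inversion; from the bass Cb upward in close position it reads Cb-Ebb-Abb.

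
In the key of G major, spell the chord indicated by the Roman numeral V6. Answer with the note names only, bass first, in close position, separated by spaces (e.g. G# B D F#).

F# A D

The numeral's case and figure indicate a major triad. In G major its root, the dominant, is D.
Stacking thirds from D gives D-F#-A.
The figured bass 6 indicates first inversion, placing the third (F#) in the bass: F#-A-D.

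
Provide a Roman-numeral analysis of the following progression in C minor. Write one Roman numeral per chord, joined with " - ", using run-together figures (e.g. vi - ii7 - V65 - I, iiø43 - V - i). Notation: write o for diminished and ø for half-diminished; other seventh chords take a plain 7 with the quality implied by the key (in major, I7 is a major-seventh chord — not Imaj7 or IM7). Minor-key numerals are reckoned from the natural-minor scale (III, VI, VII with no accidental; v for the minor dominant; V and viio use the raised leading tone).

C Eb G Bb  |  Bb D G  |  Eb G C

i7 - v6 - i6

C-Eb-G-Bb: minor seventh chord on C = scale degree 1 → i7.
Bb-D-G has root G, degree 5 in C minor, so v6.
Eb-G-C: root C is the tonic; minor triad there is i6.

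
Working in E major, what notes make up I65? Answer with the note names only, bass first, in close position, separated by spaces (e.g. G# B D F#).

G# B D# E

The numeral's case and figure indicate a major seventh chord. In E major its root, scale degree 1, is E.
Stacking thirds from E gives E-G#-B-D#.
The figured bass 65 indicates first inversion, placing the third (G#) in the bass: G#-B-D#-E.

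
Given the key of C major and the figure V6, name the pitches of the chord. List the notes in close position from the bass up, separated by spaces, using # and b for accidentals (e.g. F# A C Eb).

In C major, the dominant is G, and the diatonic chord built there is a major triad.
That chord is spelled G-B-D.
The figured bass 6 indicates first inversion, placing the third (B) in the bass: B-D-G.

B D G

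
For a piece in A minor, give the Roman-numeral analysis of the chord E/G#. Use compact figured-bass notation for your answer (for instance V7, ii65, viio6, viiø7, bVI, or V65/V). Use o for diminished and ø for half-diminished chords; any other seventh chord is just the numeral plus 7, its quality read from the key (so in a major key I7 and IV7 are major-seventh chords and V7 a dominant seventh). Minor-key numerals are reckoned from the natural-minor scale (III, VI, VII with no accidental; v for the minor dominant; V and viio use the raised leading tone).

V6

Stacked in thirds the chord is E-G#-B: a major triad on E.
E is scale degree 5 in A minor, and a major triad on that degree is written V.
With G# in the bass the chord is in first inversion, so the figured bass is 6.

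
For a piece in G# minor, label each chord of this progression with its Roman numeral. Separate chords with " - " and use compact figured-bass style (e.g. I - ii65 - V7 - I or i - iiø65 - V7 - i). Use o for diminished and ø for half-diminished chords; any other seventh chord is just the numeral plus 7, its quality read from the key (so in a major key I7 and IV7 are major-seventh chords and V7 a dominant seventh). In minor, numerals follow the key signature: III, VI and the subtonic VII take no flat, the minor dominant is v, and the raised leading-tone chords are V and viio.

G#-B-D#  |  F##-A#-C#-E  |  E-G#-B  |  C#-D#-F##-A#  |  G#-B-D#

G#-B-D# has root G#, degree 1 in G# minor, so i.
F##-A#-C#-E has root F##, degree 7 in G# minor, so viio7.
E-G#-B has root E, degree 6 in G# minor, so VI.
C#-D#-F##-A#: dominant seventh chord on D# = scale degree 5 → V42.
G#-B-D#: root G# is the tonic; minor triad there is i.

i - viio7 - VI - V42 - i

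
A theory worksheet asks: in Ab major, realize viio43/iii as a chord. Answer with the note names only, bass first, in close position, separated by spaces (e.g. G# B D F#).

F Ab B D

The slash marks an applied leading-tone chord: viio of iii. In Ab major, iii is C, so the leading tone to it is B, a half step below.
Building a fully diminished seventh chord on B gives B-D-F-Ab.
With the 43 figure the chord is in second inversion; from the bass F upward in close position it reads F-Ab-B-D.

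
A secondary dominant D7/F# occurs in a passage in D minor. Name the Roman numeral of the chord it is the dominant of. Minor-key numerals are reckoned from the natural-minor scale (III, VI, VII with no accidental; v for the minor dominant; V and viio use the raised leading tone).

The chord is a dominant seventh chord on D.
A dominant resolves down a perfect fifth: D → G. In D minor, G is scale degree 4, i.e. iv.

iv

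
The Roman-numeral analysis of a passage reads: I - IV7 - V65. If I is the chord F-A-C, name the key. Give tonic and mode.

F major

I is given as F-A-C — a major triad with root F.
If F is scale degree 1 and the mode makes that degree carry a major triad, the tonic is F and the mode is major.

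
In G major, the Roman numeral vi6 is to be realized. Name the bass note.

G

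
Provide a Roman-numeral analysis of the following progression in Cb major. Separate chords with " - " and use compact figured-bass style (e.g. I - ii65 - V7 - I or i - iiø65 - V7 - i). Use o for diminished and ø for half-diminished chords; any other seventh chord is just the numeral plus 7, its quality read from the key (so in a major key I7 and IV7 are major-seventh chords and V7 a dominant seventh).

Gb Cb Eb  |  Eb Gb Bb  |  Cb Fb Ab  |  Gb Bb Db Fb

I64 - iii - IV64 - V7

Gb-Cb-Eb: root Cb is the tonic; major triad there is I64.
Eb-Gb-Bb has root Eb, degree 3 in Cb major, so iii.
Cb-Fb-Ab: root Fb is the subdominant; major triad there is IV64.
Gb-Bb-Db-Fb: root Gb is the dominant; dominant seventh chord there is V7.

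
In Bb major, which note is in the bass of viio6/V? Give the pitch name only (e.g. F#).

G

The applied chord viio6/V is rooted on E: E-G-Bb.
The figure 6 means first inversion — the third is in the bass.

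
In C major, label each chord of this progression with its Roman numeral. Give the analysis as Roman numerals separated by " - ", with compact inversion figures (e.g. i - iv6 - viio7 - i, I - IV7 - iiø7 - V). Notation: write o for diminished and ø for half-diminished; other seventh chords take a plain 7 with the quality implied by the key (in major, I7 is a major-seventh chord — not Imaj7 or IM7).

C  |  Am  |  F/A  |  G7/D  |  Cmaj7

C: root C is the tonic; major triad there is I.
Am: minor triad on A = scale degree 6 → vi.
F/A: root F is the subdominant; major triad there is IV6.
G7/D: root G is the dominant; dominant seventh chord there is V43.
Cmaj7: major seventh chord on C = scale degree 1 → I7.

I - vi - IV6 - V43 - I7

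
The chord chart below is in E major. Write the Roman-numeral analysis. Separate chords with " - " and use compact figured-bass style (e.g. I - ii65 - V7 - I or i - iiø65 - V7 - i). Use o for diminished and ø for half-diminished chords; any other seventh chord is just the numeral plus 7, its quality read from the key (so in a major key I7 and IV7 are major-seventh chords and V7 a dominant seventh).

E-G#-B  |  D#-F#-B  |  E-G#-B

E-G#-B: root E is the tonic; major triad there is I.
D#-F#-B: major triad on B = scale degree 5 → V6.
E-G#-B: major triad on E = scale degree 1 → I.

I - V6 - I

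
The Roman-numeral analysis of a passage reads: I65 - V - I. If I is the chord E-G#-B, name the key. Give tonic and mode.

The anchor chord is a major triad on E, labeled I.
If E is scale degree 1 and the mode makes that degree carry a major triad, the tonic is E and the mode is major.

E major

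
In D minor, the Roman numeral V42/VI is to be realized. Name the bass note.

The applied chord V42/VI is rooted on F: F-A-C-Eb.
The figure 42 means third inversion — the seventh is in the bass.

Eb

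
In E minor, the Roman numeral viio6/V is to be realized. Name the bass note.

The applied chord viio6/V is rooted on A#: A#-C#-E.
The figure 6 means first inversion — the third is in the bass.

C#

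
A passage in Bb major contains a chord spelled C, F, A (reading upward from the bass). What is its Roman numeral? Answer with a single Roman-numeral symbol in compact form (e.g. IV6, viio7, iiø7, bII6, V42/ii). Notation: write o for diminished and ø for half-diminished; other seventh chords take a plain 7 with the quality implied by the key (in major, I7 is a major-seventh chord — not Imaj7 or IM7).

V64

The pitches F-A-C form a major triad rooted on F.
F is scale degree 5 in Bb major, and a major triad on that degree is written V.
With C in the bass the chord is in second inversion, so the figured bass is 64.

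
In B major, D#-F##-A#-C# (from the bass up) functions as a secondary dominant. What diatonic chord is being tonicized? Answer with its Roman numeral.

The chord is a dominant seventh chord on D#.
A dominant resolves down a perfect fifth: D# → G#. In B major, G# is scale degree 6, i.e. vi.

vi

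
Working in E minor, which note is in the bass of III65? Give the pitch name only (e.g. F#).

III in E minor has root G; the chord is G-B-D-F#.
The figure 65 means first inversion — the third is in the bass.

B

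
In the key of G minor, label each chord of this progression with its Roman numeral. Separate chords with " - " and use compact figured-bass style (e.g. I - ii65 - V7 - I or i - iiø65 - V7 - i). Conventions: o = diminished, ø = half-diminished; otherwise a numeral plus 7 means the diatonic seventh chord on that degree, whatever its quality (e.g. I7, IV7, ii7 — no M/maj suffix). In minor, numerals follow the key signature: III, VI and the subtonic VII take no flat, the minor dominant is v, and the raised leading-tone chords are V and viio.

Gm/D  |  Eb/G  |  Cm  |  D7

Gm/D: minor triad on G = scale degree 1 → i64.
Eb/G has root Eb, degree 6 in G minor, so VI6.
Cm: root C is the subdominant; minor triad there is iv.
D7: dominant seventh chord on D = scale degree 5 → V7.

i64 - VI6 - iv - V7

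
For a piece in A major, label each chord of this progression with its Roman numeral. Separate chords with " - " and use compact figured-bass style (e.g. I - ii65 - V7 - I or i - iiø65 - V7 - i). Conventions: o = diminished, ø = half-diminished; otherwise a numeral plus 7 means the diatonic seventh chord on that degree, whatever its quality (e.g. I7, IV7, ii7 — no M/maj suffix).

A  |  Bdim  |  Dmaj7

A: root A is the tonic; major triad there is I.
Bdim: B with this quality isn't in the key; it's iio, borrowed from the parallel minor.
Dmaj7 has root D, degree 4 in A major, so IV7.

I - iio - IV7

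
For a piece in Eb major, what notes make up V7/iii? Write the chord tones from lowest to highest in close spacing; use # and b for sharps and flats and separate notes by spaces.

D F# A C

The slash means an applied dominant: we want the dominant of iii. In Eb major, iii is G minor, and its dominant is built on D.
Building a dominant seventh chord on D gives D-F#-A-C.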